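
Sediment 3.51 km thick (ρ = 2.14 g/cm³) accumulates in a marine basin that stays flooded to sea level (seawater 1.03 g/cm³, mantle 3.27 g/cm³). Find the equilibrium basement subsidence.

Submarine loading: the sediment displaces seawater, and the subsidence is in turn flooded, so s (ρ_m − ρ_w) = t (ρ_sed − ρ_w).
s = 3.51 km × (2.14 − 1.03) / (3.27 − 1.03) = 1.74 km.

1.74 km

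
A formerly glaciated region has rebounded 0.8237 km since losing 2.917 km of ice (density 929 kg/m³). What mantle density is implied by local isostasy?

3290 kg/m³

ρ_m = ρ_ice t / u = 929 × 2.917 km/0.8237 km = 3290 kg/m³.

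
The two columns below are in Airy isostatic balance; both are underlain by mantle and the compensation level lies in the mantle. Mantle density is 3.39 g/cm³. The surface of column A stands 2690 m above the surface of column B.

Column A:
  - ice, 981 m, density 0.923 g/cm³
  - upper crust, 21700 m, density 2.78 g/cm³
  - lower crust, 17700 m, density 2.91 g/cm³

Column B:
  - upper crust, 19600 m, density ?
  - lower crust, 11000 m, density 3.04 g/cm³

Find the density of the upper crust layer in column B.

Take the compensation level at the base of the deeper column (depth z_c below the surface of column A) and equate Σ ρ_i t_i down to z_c; mantle fills any gap and the z_c terms cancel.
Column A: 981×0.923 + 21700×2.78 + 17700×2.91 + (z_c − 40381)×3.39
Column B: 2690×0 + 19600×ρ + 11000×3.04 + (z_c − 2690 − 30600)×3.39
The z_c×3.39 term appears on both sides and cancels. Collect the known terms of each column as K = Σ(ρt)_known − 3.39 × (depth of known layers): K_A = 112738.463 − 3.39×40381 = −24153.127; K_B = 33440 − 3.39×(2690 + 30600) = −79413.1.
Balance: K_A = K_B + 19600×ρ, so ρ = (K_A − K_B)/19600 = 55260/19600 = 2.82 g/cm³.

2.82 g/cm³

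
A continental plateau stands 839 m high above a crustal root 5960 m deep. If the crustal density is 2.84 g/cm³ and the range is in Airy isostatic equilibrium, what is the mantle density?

3.24 g/cm³

Airy balance: ρ_c h = (ρ_m − ρ_c) r → ρ_m = ρ_c (1 + h/r).
ρ_m = 2.84 × (1 + 839 m/5960 m) = 3.24 g/cm³.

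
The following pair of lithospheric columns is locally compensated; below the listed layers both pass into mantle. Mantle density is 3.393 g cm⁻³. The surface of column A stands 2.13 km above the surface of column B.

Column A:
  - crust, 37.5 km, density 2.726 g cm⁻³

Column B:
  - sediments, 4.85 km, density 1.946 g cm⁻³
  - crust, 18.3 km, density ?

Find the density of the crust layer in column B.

Take the compensation level at the base of the deeper column (depth z_c below the surface of column A) and equate Σ ρ_i t_i down to z_c; mantle fills any gap and the z_c terms cancel.
Column A: 37.5×2.726 + (z_c − 37.5)×3.393
Column B: 2.13×0 + 4.85×1.946 + 18.3×ρ + (z_c − 2.13 − 23.15)×3.393
The z_c×3.393 term appears on both sides and cancels. Collect the known terms of each column as K = Σ(ρt)_known − 3.393 × (depth of known layers): K_A = 102.225 − 3.393×37.5 = −25.0125; K_B = 9.4381 − 3.393×(2.13 + 23.15) = −76.33694.
Balance: K_A = K_B + 18.3×ρ, so ρ = (K_A − K_B)/18.3 = 51.3244/18.3 = 2.8 g cm⁻³.

2.8 g cm⁻³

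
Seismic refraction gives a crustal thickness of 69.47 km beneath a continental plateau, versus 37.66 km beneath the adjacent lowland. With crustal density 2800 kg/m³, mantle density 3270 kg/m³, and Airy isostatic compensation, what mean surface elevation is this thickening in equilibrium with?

4.57 km

Excess crust Δ = 69.47 km − 37.66 km = 31.81 km, split between elevation h and root r with h + r = Δ.
Airy balance ρ_c h = (ρ_m − ρ_c) r gives r = h ρ_c/(ρ_m − ρ_c), so h (1 + ρ_c/(ρ_m − ρ_c)) = Δ, i.e. h = Δ (ρ_m − ρ_c)/ρ_m.
h = 31.81 km × 470/3270 = 4.57 km.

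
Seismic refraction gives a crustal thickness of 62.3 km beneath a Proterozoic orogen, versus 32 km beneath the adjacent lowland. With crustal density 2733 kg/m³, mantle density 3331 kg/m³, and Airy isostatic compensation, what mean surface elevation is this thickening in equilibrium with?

Excess crust Δ = 62.3 km − 32 km = 30.3 km, split between elevation h and root r with h + r = Δ.
Airy balance ρ_c h = (ρ_m − ρ_c) r gives r = h ρ_c/(ρ_m − ρ_c), so h (1 + ρ_c/(ρ_m − ρ_c)) = Δ, i.e. h = Δ (ρ_m − ρ_c)/ρ_m.
h = 30.3 km × 598/3331 = 5.44 km.

5.44 km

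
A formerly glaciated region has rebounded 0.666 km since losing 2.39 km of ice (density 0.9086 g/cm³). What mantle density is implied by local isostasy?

ρ_m = ρ_ice t / u = 0.9086 × 2.39 km/0.666 km = 3.26 g/cm³.

3.26 g/cm³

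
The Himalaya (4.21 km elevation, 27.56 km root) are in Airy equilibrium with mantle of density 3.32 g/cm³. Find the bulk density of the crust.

ρ_c h = (ρ_m − ρ_c) r → ρ_c (h + r) = ρ_m r → ρ_c = ρ_m r / (h + r).
ρ_c = 3.32 × 27.56 km / (4.21 km + 27.56 km) = 2.88 g/cm³.

2.88 g/cm³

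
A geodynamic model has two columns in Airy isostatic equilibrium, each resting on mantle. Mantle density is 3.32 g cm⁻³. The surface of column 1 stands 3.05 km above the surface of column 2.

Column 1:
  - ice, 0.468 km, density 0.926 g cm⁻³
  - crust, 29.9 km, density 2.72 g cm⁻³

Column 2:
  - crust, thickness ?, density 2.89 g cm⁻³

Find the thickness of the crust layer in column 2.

Take the compensation level at the base of the deeper column (depth z_c below the surface of column 1) and equate Σ ρ_i t_i down to z_c; mantle fills any gap and the z_c terms cancel.
Column 1: 0.468×0.926 + 29.9×2.72 + (z_c − 30.368)×3.32
Column 2: 3.05×0 + x×2.89 + (z_c − 3.05 − 0 − x)×3.32
The z_c×3.32 term appears on both sides and cancels. Collect the known terms of each column as K = Σ(ρt)_known − 3.32 × (depth of known layers): K_1 = 81.761368 − 3.32×30.368 = −19.060392; K_2 = 0 − 3.32×(3.05 + 0) = −10.126.
Balance: K_1 = K_2 − x×(3.32 − 2.89), so x = (K_2 − K_1)/(3.32 − 2.89) = 8.93439/0.43 = 20.8 km.

20.8 km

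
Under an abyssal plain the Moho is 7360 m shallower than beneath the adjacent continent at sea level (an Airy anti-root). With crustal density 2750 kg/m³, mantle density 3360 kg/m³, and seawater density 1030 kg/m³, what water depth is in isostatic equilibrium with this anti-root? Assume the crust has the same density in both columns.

2610 m

Replacing a thickness d of crust by seawater at the top must be balanced by replacing crust with mantle at the base: d (ρ_c − ρ_w) = a (ρ_m − ρ_c).
d = a (ρ_m − ρ_c)/(ρ_c − ρ_w) = 7360 m × 610/1720 = 2610 m.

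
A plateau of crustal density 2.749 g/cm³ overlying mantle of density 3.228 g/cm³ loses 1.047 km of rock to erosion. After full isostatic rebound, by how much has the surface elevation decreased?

Rebound u = e ρ_c/ρ_m = 1.047 km × 2.749/3.228 = 0.8916 km.
Net surface drop = e − u = 1.047 km − 0.8916 km = e (ρ_m − ρ_c)/ρ_m = 0.155 km.

0.155 km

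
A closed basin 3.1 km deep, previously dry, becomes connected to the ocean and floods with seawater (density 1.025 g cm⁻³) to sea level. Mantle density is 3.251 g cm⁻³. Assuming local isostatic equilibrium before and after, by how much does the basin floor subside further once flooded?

1.43 km

After flooding the water column is d + s deep. Its weight must equal the weight of mantle displaced by the extra subsidence s: (d + s) ρ_w = s ρ_m.
s = d ρ_w / (ρ_m − ρ_w) = 3.1 km × 1.025/(3.251 − 1.025) = 1.43 km.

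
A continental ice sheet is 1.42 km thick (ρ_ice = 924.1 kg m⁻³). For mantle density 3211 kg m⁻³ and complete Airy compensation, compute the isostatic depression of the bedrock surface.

Equating mass per unit area of the two columns: the ice load ρ_ice t is balanced by mantle displaced below, ρ_m s.
s = t ρ_ice / ρ_m = 1.42 km × 924.1/3211 = 0.409 km.

0.409 km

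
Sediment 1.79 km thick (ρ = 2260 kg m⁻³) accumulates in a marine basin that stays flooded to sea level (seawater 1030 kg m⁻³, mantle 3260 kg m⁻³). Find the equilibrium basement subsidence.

Submarine loading: the sediment displaces seawater, and the subsidence is in turn flooded, so s (ρ_m − ρ_w) = t (ρ_sed − ρ_w).
s = 1.79 km × (2260 − 1030) / (3260 − 1030) = 0.987 km.

0.987 km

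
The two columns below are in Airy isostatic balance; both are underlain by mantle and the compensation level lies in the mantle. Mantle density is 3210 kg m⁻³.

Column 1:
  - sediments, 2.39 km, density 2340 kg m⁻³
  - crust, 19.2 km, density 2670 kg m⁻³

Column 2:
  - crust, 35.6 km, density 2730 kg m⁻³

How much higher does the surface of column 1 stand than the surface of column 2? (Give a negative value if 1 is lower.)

−1.45 km

For any compensation level in the mantle, the mantle terms cancel and isostasy reduces to e = (Σt_1 − Σt_2) − (Σ(ρt)_1 − Σ(ρt)_2) / ρ_m.
Σt_1 = 21.59 km; Σt_2 = 35.6 km; Σ(ρt)_1 = 56856.6; Σ(ρt)_2 = 97188 (in km·kg m⁻³).
e = (21.59 − 35.6) − (56856.6 − 97188) / 3210 = −1.45 km.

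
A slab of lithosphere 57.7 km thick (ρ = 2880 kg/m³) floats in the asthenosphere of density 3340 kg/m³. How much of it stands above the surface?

Floating equilibrium: submerged depth d = t ρ_obj/ρ_fluid = 57.7 km × 2880/3340 = 49.75 km.
Freeboard = t − d = 57.7 km − 49.75 km = 7.95 km.

7.95 km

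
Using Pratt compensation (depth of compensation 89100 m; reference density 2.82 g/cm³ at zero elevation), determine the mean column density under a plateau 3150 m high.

Pratt balance: ρ_ref D = ρ (D + h).
ρ = ρ_ref D/(D + h) = 2.82 × 89100 m/(89100 m + 3150 m) = 2.72 g/cm³.

2.72 g/cm³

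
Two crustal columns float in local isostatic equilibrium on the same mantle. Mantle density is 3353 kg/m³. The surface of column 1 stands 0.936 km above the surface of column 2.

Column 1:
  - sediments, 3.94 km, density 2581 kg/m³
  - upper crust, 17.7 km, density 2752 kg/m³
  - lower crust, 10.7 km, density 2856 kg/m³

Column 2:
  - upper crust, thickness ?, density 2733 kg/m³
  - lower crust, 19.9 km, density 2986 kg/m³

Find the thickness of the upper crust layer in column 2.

13.8 km

Take the compensation level at the base of the deeper column (depth z_c below the surface of column 1) and equate Σ ρ_i t_i down to z_c; mantle fills any gap and the z_c terms cancel.
Column 1: 3.94×2581 + 17.7×2752 + 10.7×2856 + (z_c − 32.34)×3353
Column 2: 0.936×0 + x×2733 + 19.9×2986 + (z_c − 0.936 − 19.9 − x)×3353
The z_c×3353 term appears on both sides and cancels. Collect the known terms of each column as K = Σ(ρt)_known − 3353 × (depth of known layers): K_1 = 89438.74 − 3353×32.34 = −18997.28; K_2 = 59421.4 − 3353×(0.936 + 19.9) = −10441.708.
Balance: K_1 = K_2 − x×(3353 − 2733), so x = (K_2 − K_1)/(3353 − 2733) = 8555.57/620 = 13.8 km.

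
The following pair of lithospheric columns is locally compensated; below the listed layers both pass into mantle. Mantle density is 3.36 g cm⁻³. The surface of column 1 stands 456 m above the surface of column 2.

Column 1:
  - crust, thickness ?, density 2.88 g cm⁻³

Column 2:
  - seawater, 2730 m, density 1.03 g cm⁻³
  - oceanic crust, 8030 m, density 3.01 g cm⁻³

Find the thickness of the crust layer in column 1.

Take the compensation level at the base of the deeper column (depth z_c below the surface of column 1) and equate Σ ρ_i t_i down to z_c; mantle fills any gap and the z_c terms cancel.
Column 1: x×2.88 + (z_c − 0 − x)×3.36
Column 2: 456×0 + 2730×1.03 + 8030×3.01 + (z_c − 456 − 10760)×3.36
The z_c×3.36 term appears on both sides and cancels. Collect the known terms of each column as K = Σ(ρt)_known − 3.36 × (depth of known layers): K_1 = 0 − 3.36×0 = 0; K_2 = 26982.2 − 3.36×(456 + 10760) = −10703.56.
Balance: K_1 − x×(3.36 − 2.88) = K_2, so x = (K_1 − K_2)/(3.36 − 2.88) = 10703.6/0.48 = 22300 m.

22300 m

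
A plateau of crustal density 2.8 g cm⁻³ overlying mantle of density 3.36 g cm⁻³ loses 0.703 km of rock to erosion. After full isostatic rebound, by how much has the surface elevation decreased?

Rebound u = e ρ_c/ρ_m = 0.703 km × 2.8/3.36 = 0.5858 km.
Net surface drop = e − u = 0.703 km − 0.5858 km = e (ρ_m − ρ_c)/ρ_m = 0.117 km.

0.117 km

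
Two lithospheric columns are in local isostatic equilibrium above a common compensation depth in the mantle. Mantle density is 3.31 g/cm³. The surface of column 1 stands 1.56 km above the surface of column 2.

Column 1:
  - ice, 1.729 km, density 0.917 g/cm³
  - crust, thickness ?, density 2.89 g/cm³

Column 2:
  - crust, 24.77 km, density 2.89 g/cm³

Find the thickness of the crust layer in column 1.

27.2 km

Take the compensation level at the base of the deeper column (depth z_c below the surface of column 1) and equate Σ ρ_i t_i down to z_c; mantle fills any gap and the z_c terms cancel.
Column 1: 1.729×0.917 + x×2.89 + (z_c − 1.729 − x)×3.31
Column 2: 1.56×0 + 24.77×2.89 + (z_c − 1.56 − 24.77)×3.31
The z_c×3.31 term appears on both sides and cancels. Collect the known terms of each column as K = Σ(ρt)_known − 3.31 × (depth of known layers): K_1 = 1.585493 − 3.31×1.729 = −4.137497; K_2 = 71.5853 − 3.31×(1.56 + 24.77) = −15.567.
Balance: K_1 − x×(3.31 − 2.89) = K_2, so x = (K_1 − K_2)/(3.31 − 2.89) = 11.4295/0.42 = 27.2 km.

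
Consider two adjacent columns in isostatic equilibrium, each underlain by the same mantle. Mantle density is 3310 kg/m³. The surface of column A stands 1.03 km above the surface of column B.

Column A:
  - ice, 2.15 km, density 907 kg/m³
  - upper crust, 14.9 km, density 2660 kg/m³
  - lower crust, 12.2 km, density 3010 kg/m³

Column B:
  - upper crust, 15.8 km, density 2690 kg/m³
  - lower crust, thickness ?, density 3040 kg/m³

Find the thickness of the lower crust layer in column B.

19.7 km

Take the compensation level at the base of the deeper column (depth z_c below the surface of column A) and equate Σ ρ_i t_i down to z_c; mantle fills any gap and the z_c terms cancel.
Column A: 2.15×907 + 14.9×2660 + 12.2×3010 + (z_c − 29.25)×3310
Column B: 1.03×0 + 15.8×2690 + x×3040 + (z_c − 1.03 − 15.8 − x)×3310
The z_c×3310 term appears on both sides and cancels. Collect the known terms of each column as K = Σ(ρt)_known − 3310 × (depth of known layers): K_A = 78306.05 − 3310×29.25 = −18511.45; K_B = 42502 − 3310×(1.03 + 15.8) = −13205.3.
Balance: K_A = K_B − x×(3310 − 3040), so x = (K_B − K_A)/(3310 − 3040) = 5306.15/270 = 19.7 km.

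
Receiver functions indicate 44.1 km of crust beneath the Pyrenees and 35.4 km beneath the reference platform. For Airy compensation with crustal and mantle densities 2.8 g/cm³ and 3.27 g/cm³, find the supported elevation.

Excess crust Δ = 44.1 km − 35.4 km = 8.7 km, split between elevation h and root r with h + r = Δ.
Airy balance ρ_c h = (ρ_m − ρ_c) r gives r = h ρ_c/(ρ_m − ρ_c), so h (1 + ρ_c/(ρ_m − ρ_c)) = Δ, i.e. h = Δ (ρ_m − ρ_c)/ρ_m.
h = 8.7 km × 0.47/3.27 = 1.25 km.

1.25 km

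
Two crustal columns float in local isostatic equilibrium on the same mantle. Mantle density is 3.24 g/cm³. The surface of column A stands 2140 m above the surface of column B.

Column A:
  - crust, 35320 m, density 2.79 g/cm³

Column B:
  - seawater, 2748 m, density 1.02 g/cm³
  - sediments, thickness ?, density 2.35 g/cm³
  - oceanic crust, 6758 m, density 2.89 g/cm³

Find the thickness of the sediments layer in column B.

556 m

Take the compensation level at the base of the deeper column (depth z_c below the surface of column A) and equate Σ ρ_i t_i down to z_c; mantle fills any gap and the z_c terms cancel.
Column A: 35320×2.79 + (z_c − 35320)×3.24
Column B: 2140×0 + 2748×1.02 + x×2.35 + 6758×2.89 + (z_c − 2140 − 9506 − x)×3.24
The z_c×3.24 term appears on both sides and cancels. Collect the known terms of each column as K = Σ(ρt)_known − 3.24 × (depth of known layers): K_A = 98542.8 − 3.24×35320 = −15894; K_B = 22333.58 − 3.24×(2140 + 9506) = −15399.46.
Balance: K_A = K_B − x×(3.24 − 2.35), so x = (K_B − K_A)/(3.24 − 2.35) = 494.54/0.89 = 556 m.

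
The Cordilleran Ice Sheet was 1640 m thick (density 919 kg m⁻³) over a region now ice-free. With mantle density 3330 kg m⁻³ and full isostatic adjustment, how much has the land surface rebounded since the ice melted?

453 m

Removing the load lets mantle flow back in; uplift u satisfies ρ_ice t = ρ_m u.
u = t ρ_ice/ρ_m = 1640 m × 919/3330 = 453 m.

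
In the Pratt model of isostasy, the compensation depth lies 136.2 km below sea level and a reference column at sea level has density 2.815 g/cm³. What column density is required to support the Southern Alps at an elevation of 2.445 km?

2.77 g/cm³

Pratt balance: ρ_ref D = ρ (D + h).
ρ = ρ_ref D/(D + h) = 2.815 × 136.2 km/(136.2 km + 2.445 km) = 2.77 g/cm³.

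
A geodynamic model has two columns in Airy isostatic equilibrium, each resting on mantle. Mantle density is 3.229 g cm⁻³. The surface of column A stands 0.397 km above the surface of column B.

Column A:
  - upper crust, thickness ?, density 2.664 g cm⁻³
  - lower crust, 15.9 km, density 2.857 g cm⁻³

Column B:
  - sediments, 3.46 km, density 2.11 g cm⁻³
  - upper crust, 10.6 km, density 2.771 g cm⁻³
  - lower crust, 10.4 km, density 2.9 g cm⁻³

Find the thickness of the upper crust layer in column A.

13.3 km

Take the compensation level at the base of the deeper column (depth z_c below the surface of column A) and equate Σ ρ_i t_i down to z_c; mantle fills any gap and the z_c terms cancel.
Column A: x×2.664 + 15.9×2.857 + (z_c − 15.9 − x)×3.229
Column B: 0.397×0 + 3.46×2.11 + 10.6×2.771 + 10.4×2.9 + (z_c − 0.397 − 24.46)×3.229
The z_c×3.229 term appears on both sides and cancels. Collect the known terms of each column as K = Σ(ρt)_known − 3.229 × (depth of known layers): K_A = 45.4263 − 3.229×15.9 = −5.9148; K_B = 66.8332 − 3.229×(0.397 + 24.46) = −13.430053.
Balance: K_A − x×(3.229 − 2.664) = K_B, so x = (K_A − K_B)/(3.229 − 2.664) = 7.51525/0.565 = 13.3 km.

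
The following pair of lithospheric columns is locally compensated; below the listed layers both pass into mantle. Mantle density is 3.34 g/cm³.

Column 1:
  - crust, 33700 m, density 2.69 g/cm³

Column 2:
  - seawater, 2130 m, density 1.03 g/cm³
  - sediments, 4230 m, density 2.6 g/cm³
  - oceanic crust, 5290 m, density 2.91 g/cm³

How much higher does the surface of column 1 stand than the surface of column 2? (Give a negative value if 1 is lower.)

For any compensation level in the mantle, the mantle terms cancel and isostasy reduces to e = (Σt_1 − Σt_2) − (Σ(ρt)_1 − Σ(ρt)_2) / ρ_m.
Σt_1 = 33700 m; Σt_2 = 11650 m; Σ(ρt)_1 = 90653; Σ(ρt)_2 = 28585.8 (in m·g/cm³).
e = (33700 − 11650) − (90653 − 28585.8) / 3.34 = 3470 m.

3470 m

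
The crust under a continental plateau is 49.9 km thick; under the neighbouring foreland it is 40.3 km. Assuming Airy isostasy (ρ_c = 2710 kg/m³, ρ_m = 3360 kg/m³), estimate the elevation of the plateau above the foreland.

Excess crust Δ = 49.9 km − 40.3 km = 9.6 km, split between elevation h and root r with h + r = Δ.
Airy balance ρ_c h = (ρ_m − ρ_c) r gives r = h ρ_c/(ρ_m − ρ_c), so h (1 + ρ_c/(ρ_m − ρ_c)) = Δ, i.e. h = Δ (ρ_m − ρ_c)/ρ_m.
h = 9.6 km × 650/3360 = 1.86 km.

1.86 km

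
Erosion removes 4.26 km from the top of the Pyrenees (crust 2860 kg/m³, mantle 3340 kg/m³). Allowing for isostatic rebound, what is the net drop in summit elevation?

0.612 km

Rebound u = e ρ_c/ρ_m = 4.26 km × 2860/3340 = 3.648 km.
Net surface drop = e − u = 4.26 km − 3.648 km = e (ρ_m − ρ_c)/ρ_m = 0.612 km.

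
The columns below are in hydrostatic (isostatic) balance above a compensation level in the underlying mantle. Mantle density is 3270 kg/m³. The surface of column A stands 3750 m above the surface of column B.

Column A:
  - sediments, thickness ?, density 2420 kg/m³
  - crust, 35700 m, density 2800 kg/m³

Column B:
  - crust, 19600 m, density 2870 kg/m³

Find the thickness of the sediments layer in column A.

3910 m

Take the compensation level at the base of the deeper column (depth z_c below the surface of column A) and equate Σ ρ_i t_i down to z_c; mantle fills any gap and the z_c terms cancel.
Column A: x×2420 + 35700×2800 + (z_c − 35700 − x)×3270
Column B: 3750×0 + 19600×2870 + (z_c − 3750 − 19600)×3270
The z_c×3270 term appears on both sides and cancels. Collect the known terms of each column as K = Σ(ρt)_known − 3270 × (depth of known layers): K_A = 99960000 − 3270×35700 = −16779000; K_B = 56252000 − 3270×(3750 + 19600) = −20102500.
Balance: K_A − x×(3270 − 2420) = K_B, so x = (K_A − K_B)/(3270 − 2420) = 3323500/850 = 3910 m.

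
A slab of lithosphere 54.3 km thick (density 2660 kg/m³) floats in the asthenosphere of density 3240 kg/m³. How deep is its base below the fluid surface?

Draft d = t ρ_obj/ρ_fluid = 54.3 km × 2660/3240 = 44.6 km.

44.6 km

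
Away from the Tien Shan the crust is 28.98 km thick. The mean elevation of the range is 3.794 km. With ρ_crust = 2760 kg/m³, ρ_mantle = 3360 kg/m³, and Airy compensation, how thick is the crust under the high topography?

Root depth r = h ρ_c / (ρ_m − ρ_c) = 3.794 km × 2760 / 600 = 17.45 km.
Total thickness = T + h + r = 28.98 km + 3.794 km + 17.45 km = 50.2 km.

50.2 km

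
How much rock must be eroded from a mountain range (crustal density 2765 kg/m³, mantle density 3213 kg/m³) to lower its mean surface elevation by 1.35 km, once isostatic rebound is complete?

Net drop Δ = e − u = e − e ρ_c/ρ_m = e (ρ_m − ρ_c)/ρ_m.
e = Δ ρ_m/(ρ_m − ρ_c) = 1.35 km × 3213/448 = 9.68 km.

9.68 km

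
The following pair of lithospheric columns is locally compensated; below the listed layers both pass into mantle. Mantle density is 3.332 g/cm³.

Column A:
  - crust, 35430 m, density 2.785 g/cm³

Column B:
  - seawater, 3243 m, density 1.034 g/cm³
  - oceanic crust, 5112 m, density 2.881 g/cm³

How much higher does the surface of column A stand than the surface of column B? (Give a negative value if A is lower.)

2890 m

For any compensation level in the mantle, the mantle terms cancel and isostasy reduces to e = (Σt_A − Σt_B) − (Σ(ρt)_A − Σ(ρt)_B) / ρ_m.
Σt_A = 35430 m; Σt_B = 8355 m; Σ(ρt)_A = 98672.55; Σ(ρt)_B = 18080.934 (in m·g/cm³).
e = (35430 − 8355) − (98672.55 − 18080.934) / 3.332 = 2890 m.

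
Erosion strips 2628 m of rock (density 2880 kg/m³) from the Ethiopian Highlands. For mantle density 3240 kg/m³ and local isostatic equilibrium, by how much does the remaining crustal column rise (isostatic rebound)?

2340 m

Unloading: uplift u = e ρ_c/ρ_m = 2628 m × 2880/3240 = 2340 m.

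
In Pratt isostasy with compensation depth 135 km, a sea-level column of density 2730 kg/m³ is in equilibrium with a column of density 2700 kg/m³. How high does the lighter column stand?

ρ_ref D = ρ (D + h) → h = D (ρ_ref − ρ)/ρ.
h = 135 km × (2730 − 2700)/2700 = 1.5 km.

1.5 km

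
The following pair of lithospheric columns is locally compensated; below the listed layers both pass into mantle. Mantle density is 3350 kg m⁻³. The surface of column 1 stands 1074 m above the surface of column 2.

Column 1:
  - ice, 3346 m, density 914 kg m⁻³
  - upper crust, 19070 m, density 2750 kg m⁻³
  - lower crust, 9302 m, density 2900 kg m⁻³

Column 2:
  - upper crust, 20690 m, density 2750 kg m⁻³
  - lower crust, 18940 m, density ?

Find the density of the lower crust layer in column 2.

2940 kg m⁻³

Take the compensation level at the base of the deeper column (depth z_c below the surface of column 1) and equate Σ ρ_i t_i down to z_c; mantle fills any gap and the z_c terms cancel.
Column 1: 3346×914 + 19070×2750 + 9302×2900 + (z_c − 31718)×3350
Column 2: 1074×0 + 20690×2750 + 18940×ρ + (z_c − 1074 − 39630)×3350
The z_c×3350 term appears on both sides and cancels. Collect the known terms of each column as K = Σ(ρt)_known − 3350 × (depth of known layers): K_1 = 82476544 − 3350×31718 = −23778756; K_2 = 56897500 − 3350×(1074 + 39630) = −79460900.
Balance: K_1 = K_2 + 18940×ρ, so ρ = (K_1 − K_2)/18940 = 55682100/18940 = 2940 kg m⁻³.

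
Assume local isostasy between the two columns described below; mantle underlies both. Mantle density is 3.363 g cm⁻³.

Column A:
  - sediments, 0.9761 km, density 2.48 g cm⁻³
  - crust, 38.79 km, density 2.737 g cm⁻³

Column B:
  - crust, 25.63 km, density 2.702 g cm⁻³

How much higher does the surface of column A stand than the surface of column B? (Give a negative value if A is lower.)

2.44 km

For any compensation level in the mantle, the mantle terms cancel and isostasy reduces to e = (Σt_A − Σt_B) − (Σ(ρt)_A − Σ(ρt)_B) / ρ_m.
Σt_A = 39.7661 km; Σt_B = 25.63 km; Σ(ρt)_A = 108.588958; Σ(ρt)_B = 69.25226 (in km·g cm⁻³).
e = (39.7661 − 25.63) − (108.588958 − 69.25226) / 3.363 = 2.44 km.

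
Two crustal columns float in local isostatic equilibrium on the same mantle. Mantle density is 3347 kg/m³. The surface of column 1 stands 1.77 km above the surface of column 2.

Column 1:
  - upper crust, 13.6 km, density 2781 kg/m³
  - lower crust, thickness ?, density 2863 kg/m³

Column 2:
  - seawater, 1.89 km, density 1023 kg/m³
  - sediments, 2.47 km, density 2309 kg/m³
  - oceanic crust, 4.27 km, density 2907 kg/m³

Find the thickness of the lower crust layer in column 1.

Take the compensation level at the base of the deeper column (depth z_c below the surface of column 1) and equate Σ ρ_i t_i down to z_c; mantle fills any gap and the z_c terms cancel.
Column 1: 13.6×2781 + x×2863 + (z_c − 13.6 − x)×3347
Column 2: 1.77×0 + 1.89×1023 + 2.47×2309 + 4.27×2907 + (z_c − 1.77 − 8.63)×3347
The z_c×3347 term appears on both sides and cancels. Collect the known terms of each column as K = Σ(ρt)_known − 3347 × (depth of known layers): K_1 = 37821.6 − 3347×13.6 = −7697.6; K_2 = 20049.59 − 3347×(1.77 + 8.63) = −14759.21.
Balance: K_1 − x×(3347 − 2863) = K_2, so x = (K_1 − K_2)/(3347 − 2863) = 7061.61/484 = 14.6 km.

14.6 km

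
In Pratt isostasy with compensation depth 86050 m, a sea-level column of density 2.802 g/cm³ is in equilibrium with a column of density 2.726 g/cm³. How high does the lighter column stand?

ρ_ref D = ρ (D + h) → h = D (ρ_ref − ρ)/ρ.
h = 86050 m × (2.802 − 2.726)/2.726 = 2400 m.

2400 m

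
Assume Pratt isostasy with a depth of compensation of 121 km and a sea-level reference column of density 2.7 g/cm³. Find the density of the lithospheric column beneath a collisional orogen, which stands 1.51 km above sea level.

2.67 g/cm³

Pratt balance: ρ_ref D = ρ (D + h).
ρ = ρ_ref D/(D + h) = 2.7 × 121 km/(121 km + 1.51 km) = 2.67 g/cm³.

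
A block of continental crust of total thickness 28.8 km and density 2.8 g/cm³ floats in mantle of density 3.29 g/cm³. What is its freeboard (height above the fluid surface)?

4.29 km

Floating equilibrium: submerged depth d = t ρ_obj/ρ_fluid = 28.8 km × 2.8/3.29 = 24.51 km.
Freeboard = t − d = 28.8 km − 24.51 km = 4.29 km.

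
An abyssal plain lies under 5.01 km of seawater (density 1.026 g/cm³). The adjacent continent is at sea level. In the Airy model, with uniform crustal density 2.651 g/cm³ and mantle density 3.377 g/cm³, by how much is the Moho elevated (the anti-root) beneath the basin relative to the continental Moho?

Equating mass per unit area of the two columns: replacing crust with seawater at the top is compensated by replacing crust with mantle at the base: d (ρ_c − ρ_w) = a (ρ_m − ρ_c).
a = d (ρ_c − ρ_w)/(ρ_m − ρ_c) = 5.01 km × 1.625/0.726 = 11.2 km.

11.2 km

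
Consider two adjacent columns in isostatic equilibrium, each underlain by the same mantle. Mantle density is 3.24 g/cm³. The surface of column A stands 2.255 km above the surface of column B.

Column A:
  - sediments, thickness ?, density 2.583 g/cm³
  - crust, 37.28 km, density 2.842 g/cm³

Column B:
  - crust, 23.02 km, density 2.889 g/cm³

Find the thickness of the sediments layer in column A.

0.835 km

Take the compensation level at the base of the deeper column (depth z_c below the surface of column A) and equate Σ ρ_i t_i down to z_c; mantle fills any gap and the z_c terms cancel.
Column A: x×2.583 + 37.28×2.842 + (z_c − 37.28 − x)×3.24
Column B: 2.255×0 + 23.02×2.889 + (z_c − 2.255 − 23.02)×3.24
The z_c×3.24 term appears on both sides and cancels. Collect the known terms of each column as K = Σ(ρt)_known − 3.24 × (depth of known layers): K_A = 105.94976 − 3.24×37.28 = −14.83744; K_B = 66.50478 − 3.24×(2.255 + 23.02) = −15.38622.
Balance: K_A − x×(3.24 − 2.583) = K_B, so x = (K_A − K_B)/(3.24 − 2.583) = 0.54878/0.657 = 0.835 km.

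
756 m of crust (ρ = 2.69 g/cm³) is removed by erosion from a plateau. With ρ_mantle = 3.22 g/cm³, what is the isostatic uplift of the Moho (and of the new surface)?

632 m

Unloading: uplift u = e ρ_c/ρ_m = 756 m × 2.69/3.22 = 632 m.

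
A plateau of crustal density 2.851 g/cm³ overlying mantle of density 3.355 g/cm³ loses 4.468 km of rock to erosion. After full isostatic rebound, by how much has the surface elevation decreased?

0.671 km

Rebound u = e ρ_c/ρ_m = 4.468 km × 2.851/3.355 = 3.797 km.
Net surface drop = e − u = 4.468 km − 3.797 km = e (ρ_m − ρ_c)/ρ_m = 0.671 km.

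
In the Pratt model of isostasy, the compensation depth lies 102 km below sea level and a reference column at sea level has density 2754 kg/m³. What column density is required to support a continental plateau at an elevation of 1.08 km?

2730 kg/m³

Pratt balance: ρ_ref D = ρ (D + h).
ρ = ρ_ref D/(D + h) = 2754 × 102 km/(102 km + 1.08 km) = 2730 kg/m³.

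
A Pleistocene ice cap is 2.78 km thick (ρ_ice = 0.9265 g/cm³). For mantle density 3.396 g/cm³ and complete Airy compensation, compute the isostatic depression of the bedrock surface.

In Airy isostatic equilibrium: the ice load ρ_ice t is balanced by mantle displaced below, ρ_m s.
s = t ρ_ice / ρ_m = 2.78 km × 0.9265/3.396 = 0.758 km.

0.758 km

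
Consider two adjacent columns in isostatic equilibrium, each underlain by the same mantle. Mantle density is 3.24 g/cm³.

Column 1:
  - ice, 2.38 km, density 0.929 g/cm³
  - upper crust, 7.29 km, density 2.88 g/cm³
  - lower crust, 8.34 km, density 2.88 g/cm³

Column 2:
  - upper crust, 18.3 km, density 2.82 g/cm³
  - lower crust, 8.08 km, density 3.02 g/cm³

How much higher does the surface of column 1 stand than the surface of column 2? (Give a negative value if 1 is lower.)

0.513 km

For any compensation level in the mantle, the mantle terms cancel and isostasy reduces to e = (Σt_1 − Σt_2) − (Σ(ρt)_1 − Σ(ρt)_2) / ρ_m.
Σt_1 = 18.01 km; Σt_2 = 26.38 km; Σ(ρt)_1 = 47.22542; Σ(ρt)_2 = 76.0076 (in km·g/cm³).
e = (18.01 − 26.38) − (47.22542 − 76.0076) / 3.24 = 0.513 km.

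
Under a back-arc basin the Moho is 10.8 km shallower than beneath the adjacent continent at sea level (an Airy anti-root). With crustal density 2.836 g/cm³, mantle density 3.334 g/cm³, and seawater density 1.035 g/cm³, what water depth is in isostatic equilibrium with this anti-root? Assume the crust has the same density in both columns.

Replacing a thickness d of crust by seawater at the top must be balanced by replacing crust with mantle at the base: d (ρ_c − ρ_w) = a (ρ_m − ρ_c).
d = a (ρ_m − ρ_c)/(ρ_c − ρ_w) = 10.8 km × 0.498/1.801 = 2.99 km.

2.99 km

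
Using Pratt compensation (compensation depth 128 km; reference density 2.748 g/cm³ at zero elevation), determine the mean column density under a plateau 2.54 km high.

Pratt balance: ρ_ref D = ρ (D + h).
ρ = ρ_ref D/(D + h) = 2.748 × 128 km/(128 km + 2.54 km) = 2.69 g/cm³.

2.69 g/cm³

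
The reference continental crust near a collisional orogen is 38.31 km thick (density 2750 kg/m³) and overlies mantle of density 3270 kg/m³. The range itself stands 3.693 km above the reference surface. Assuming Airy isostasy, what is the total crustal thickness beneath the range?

Root depth r = h ρ_c / (ρ_m − ρ_c) = 3.693 km × 2750 / 520 = 19.53 km.
Total thickness = T + h + r = 38.31 km + 3.693 km + 19.53 km = 61.5 km.

61.5 km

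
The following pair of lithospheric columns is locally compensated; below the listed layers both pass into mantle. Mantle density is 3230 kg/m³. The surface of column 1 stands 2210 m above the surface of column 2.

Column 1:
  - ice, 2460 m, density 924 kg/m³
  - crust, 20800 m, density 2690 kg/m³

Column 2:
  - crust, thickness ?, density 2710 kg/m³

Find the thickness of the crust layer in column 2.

18800 m

Take the compensation level at the base of the deeper column (depth z_c below the surface of column 1) and equate Σ ρ_i t_i down to z_c; mantle fills any gap and the z_c terms cancel.
Column 1: 2460×924 + 20800×2690 + (z_c − 23260)×3230
Column 2: 2210×0 + x×2710 + (z_c − 2210 − 0 − x)×3230
The z_c×3230 term appears on both sides and cancels. Collect the known terms of each column as K = Σ(ρt)_known − 3230 × (depth of known layers): K_1 = 58225040 − 3230×23260 = −16904760; K_2 = 0 − 3230×(2210 + 0) = −7138300.
Balance: K_1 = K_2 − x×(3230 − 2710), so x = (K_2 − K_1)/(3230 − 2710) = 9766460/520 = 18800 m.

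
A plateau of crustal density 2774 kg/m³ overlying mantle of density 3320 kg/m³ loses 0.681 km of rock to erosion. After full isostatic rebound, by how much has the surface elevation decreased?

Rebound u = e ρ_c/ρ_m = 0.681 km × 2774/3320 = 0.569 km.
Net surface drop = e − u = 0.681 km − 0.569 km = e (ρ_m − ρ_c)/ρ_m = 0.112 km.

0.112 km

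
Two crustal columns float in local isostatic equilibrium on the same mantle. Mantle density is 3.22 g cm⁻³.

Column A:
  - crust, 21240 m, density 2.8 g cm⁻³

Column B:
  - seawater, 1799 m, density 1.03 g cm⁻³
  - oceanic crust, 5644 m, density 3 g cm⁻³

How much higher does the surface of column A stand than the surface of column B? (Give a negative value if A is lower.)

1160 m

For any compensation level in the mantle, the mantle terms cancel and isostasy reduces to e = (Σt_A − Σt_B) − (Σ(ρt)_A − Σ(ρt)_B) / ρ_m.
Σt_A = 21240 m; Σt_B = 7443 m; Σ(ρt)_A = 59472; Σ(ρt)_B = 18784.97 (in m·g cm⁻³).
e = (21240 − 7443) − (59472 − 18784.97) / 3.22 = 1160 m.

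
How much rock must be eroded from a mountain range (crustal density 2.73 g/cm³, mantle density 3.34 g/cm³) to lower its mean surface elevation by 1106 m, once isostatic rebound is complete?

Net drop Δ = e − u = e − e ρ_c/ρ_m = e (ρ_m − ρ_c)/ρ_m.
e = Δ ρ_m/(ρ_m − ρ_c) = 1106 m × 3.34/0.61 = 6060 m.

6060 m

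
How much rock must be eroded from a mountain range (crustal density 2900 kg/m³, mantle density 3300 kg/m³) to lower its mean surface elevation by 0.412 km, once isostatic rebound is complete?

Net drop Δ = e − u = e − e ρ_c/ρ_m = e (ρ_m − ρ_c)/ρ_m.
e = Δ ρ_m/(ρ_m − ρ_c) = 0.412 km × 3300/400 = 3.4 km.

3.4 km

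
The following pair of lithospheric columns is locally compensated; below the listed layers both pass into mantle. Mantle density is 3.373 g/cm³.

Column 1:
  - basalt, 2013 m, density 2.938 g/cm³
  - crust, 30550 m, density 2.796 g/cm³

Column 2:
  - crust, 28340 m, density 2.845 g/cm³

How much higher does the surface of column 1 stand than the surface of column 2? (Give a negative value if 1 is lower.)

For any compensation level in the mantle, the mantle terms cancel and isostasy reduces to e = (Σt_1 − Σt_2) − (Σ(ρt)_1 − Σ(ρt)_2) / ρ_m.
Σt_1 = 32563 m; Σt_2 = 28340 m; Σ(ρt)_1 = 91331.994; Σ(ρt)_2 = 80627.3 (in m·g/cm³).
e = (32563 − 28340) − (91331.994 − 80627.3) / 3.373 = 1050 m.

1050 m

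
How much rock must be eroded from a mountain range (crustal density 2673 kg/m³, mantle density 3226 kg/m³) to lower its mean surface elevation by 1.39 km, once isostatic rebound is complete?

8.11 km

Net drop Δ = e − u = e − e ρ_c/ρ_m = e (ρ_m − ρ_c)/ρ_m.
e = Δ ρ_m/(ρ_m − ρ_c) = 1.39 km × 3226/553 = 8.11 km.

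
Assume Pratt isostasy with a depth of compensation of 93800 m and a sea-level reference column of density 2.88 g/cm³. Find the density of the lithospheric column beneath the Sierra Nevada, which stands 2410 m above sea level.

Pratt balance: ρ_ref D = ρ (D + h).
ρ = ρ_ref D/(D + h) = 2.88 × 93800 m/(93800 m + 2410 m) = 2.81 g/cm³.

2.81 g/cm³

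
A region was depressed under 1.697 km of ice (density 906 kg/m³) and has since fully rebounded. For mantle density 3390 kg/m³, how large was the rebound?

0.454 km

Removing the load lets mantle flow back in; uplift u satisfies ρ_ice t = ρ_m u.
u = t ρ_ice/ρ_m = 1.697 km × 906/3390 = 0.454 km.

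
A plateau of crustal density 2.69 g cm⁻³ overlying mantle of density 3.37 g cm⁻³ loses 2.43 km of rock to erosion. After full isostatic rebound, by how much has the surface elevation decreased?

0.49 km

Rebound u = e ρ_c/ρ_m = 2.43 km × 2.69/3.37 = 1.94 km.
Net surface drop = e − u = 2.43 km − 1.94 km = e (ρ_m − ρ_c)/ρ_m = 0.49 km.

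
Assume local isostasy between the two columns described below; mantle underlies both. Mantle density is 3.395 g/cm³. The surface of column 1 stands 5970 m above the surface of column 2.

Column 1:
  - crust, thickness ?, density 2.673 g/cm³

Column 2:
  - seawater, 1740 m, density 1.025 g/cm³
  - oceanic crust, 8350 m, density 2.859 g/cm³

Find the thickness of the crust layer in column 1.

Take the compensation level at the base of the deeper column (depth z_c below the surface of column 1) and equate Σ ρ_i t_i down to z_c; mantle fills any gap and the z_c terms cancel.
Column 1: x×2.673 + (z_c − 0 − x)×3.395
Column 2: 5970×0 + 1740×1.025 + 8350×2.859 + (z_c − 5970 − 10090)×3.395
The z_c×3.395 term appears on both sides and cancels. Collect the known terms of each column as K = Σ(ρt)_known − 3.395 × (depth of known layers): K_1 = 0 − 3.395×0 = 0; K_2 = 25656.15 − 3.395×(5970 + 10090) = −28867.55.
Balance: K_1 − x×(3.395 − 2.673) = K_2, so x = (K_1 − K_2)/(3.395 − 2.673) = 28867.5/0.722 = 40000 m.

40000 m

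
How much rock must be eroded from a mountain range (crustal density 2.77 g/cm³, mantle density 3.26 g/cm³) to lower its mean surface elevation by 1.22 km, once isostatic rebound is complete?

Net drop Δ = e − u = e − e ρ_c/ρ_m = e (ρ_m − ρ_c)/ρ_m.
e = Δ ρ_m/(ρ_m − ρ_c) = 1.22 km × 3.26/0.49 = 8.12 km.

8.12 km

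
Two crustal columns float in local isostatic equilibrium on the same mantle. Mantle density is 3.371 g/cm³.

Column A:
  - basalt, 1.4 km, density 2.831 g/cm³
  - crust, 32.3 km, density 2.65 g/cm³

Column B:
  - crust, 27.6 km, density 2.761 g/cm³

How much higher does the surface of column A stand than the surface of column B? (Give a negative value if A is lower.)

For any compensation level in the mantle, the mantle terms cancel and isostasy reduces to e = (Σt_A − Σt_B) − (Σ(ρt)_A − Σ(ρt)_B) / ρ_m.
Σt_A = 33.7 km; Σt_B = 27.6 km; Σ(ρt)_A = 89.5584; Σ(ρt)_B = 76.2036 (in km·g/cm³).
e = (33.7 − 27.6) − (89.5584 − 76.2036) / 3.371 = 2.14 km.

2.14 km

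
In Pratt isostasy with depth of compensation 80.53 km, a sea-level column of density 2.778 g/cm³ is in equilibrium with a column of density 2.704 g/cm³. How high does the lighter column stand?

ρ_ref D = ρ (D + h) → h = D (ρ_ref − ρ)/ρ.
h = 80.53 km × (2.778 − 2.704)/2.704 = 2.2 km.

2.2 km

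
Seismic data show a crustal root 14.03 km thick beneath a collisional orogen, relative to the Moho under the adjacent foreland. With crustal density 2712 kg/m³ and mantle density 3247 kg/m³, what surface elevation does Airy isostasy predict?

Isostatic balance requires: ρ_c h = (ρ_m − ρ_c) r.
h = r (ρ_m − ρ_c) / ρ_c = 14.03 km × (3247 − 2712) / 2712 = 2.77 km.

2.77 km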